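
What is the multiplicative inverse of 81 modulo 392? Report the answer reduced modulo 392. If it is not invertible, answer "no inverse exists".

121

gcd(392, 81) by repeated division:
392 = 4*81 + 68
81 = 1*68 + 13
68 = 5*13 + 3
13 = 4*3 + 1
3 = 3*1 + 0
The gcd is 1. Working backward:
1 = 13 − 4·3
1 = −4·68 + 21·13
1 = 21·81 − 25·68
1 = −25·392 + 121·81
So 81·121 ≡ 1 (mod 392).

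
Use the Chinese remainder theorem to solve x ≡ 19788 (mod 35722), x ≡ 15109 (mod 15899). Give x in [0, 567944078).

45279562

Write x = 19788 + 35722·k. Then 35722·k ≡ 15109 − 19788 ≡ 11220 (mod 15899).
Need 35722⁻¹ mod 15899. Extended Euclid on (15899, 3924):
15899 = 4×3924 + 203
3924 = 19×203 + 67
203 = 3×67 + 2
67 = 33×2 + 1
2 = 2×1 + 0
Back-substitute:
1 = 67 − 33·2
1 = −33·203 + 100·67
1 = 100·3924 − 1933·203
1 = −1933·15899 + 7832·3924
35722⁻¹ ≡ 7832 (mod 15899), so k ≡ 7832·11220 ≡ 1267 (mod 15899).
x = 19788 + 35722·1267 = 45279562.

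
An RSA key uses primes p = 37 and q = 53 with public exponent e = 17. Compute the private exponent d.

φ(n) = (p−1)(q−1) = 36·52 = 1872.
Need d with 17·d ≡ 1 (mod 1872). Apply the extended Euclidean algorithm:
1872 = 110·17 + 2
17 = 8·2 + 1
2 = 2·1 + 0
Back-substitute:
1 = 17 − 8·2
1 = −8·1872 + 881·17
So 17·881 ≡ 1 (mod 1872), hence d = 881.

881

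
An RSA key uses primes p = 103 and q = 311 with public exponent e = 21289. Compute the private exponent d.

φ(n) = (p−1)(q−1) = 102·310 = 31620.
Need d with 21289·d ≡ 1 (mod 31620). Apply the extended Euclidean algorithm:
31620 = 1·21289 + 10331
21289 = 2·10331 + 627
10331 = 16·627 + 299
627 = 2·299 + 29
299 = 10·29 + 9
29 = 3·9 + 2
9 = 4·2 + 1
2 = 2·1 + 0
Back-substitute:
1 = 9 − 4·2
1 = −4·29 + 13·9
1 = 13·299 − 134·29
1 = −134·627 + 281·299
1 = 281·10331 − 4630·627
1 = −4630·21289 + 9541·10331
1 = 9541·31620 − 14171·21289
So 21289·(-14171) ≡ 1 (mod 31620), hence d ≡ -14171 ≡ 17449 (mod 31620).

17449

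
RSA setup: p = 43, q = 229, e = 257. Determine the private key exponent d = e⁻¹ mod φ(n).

φ(n) = (p−1)(q−1) = 42·228 = 9576.
Need d with 257·d ≡ 1 (mod 9576). Apply the extended Euclidean algorithm:
9576 = 37×257 + 67
257 = 3×67 + 56
67 = 1×56 + 11
56 = 5×11 + 1
11 = 11×1 + 0
Back-substitute:
1 = 56 − 5·11
1 = −5·67 + 6·56
1 = 6·257 − 23·67
1 = −23·9576 + 857·257
So 257·857 ≡ 1 (mod 9576), hence d = 857.

857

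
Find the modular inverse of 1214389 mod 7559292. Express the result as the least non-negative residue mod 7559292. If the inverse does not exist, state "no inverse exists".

gcd(7559292, 1214389) by repeated division:
7559292 = 6*1214389 + 272958
1214389 = 4*272958 + 122557
272958 = 2*122557 + 27844
122557 = 4*27844 + 11181
27844 = 2*11181 + 5482
11181 = 2*5482 + 217
5482 = 25*217 + 57
217 = 3*57 + 46
57 = 1*46 + 11
46 = 4*11 + 2
11 = 5*2 + 1
2 = 2*1 + 0
Since gcd(1214389, 7559292) = 1, back-substitute to write 1 as a combination:
1 = 11 − 5·2
1 = −5·46 + 21·11
1 = 21·57 − 26·46
1 = −26·217 + 99·57
1 = 99·5482 − 2501·217
1 = −2501·11181 + 5101·5482
1 = 5101·27844 − 12703·11181
1 = −12703·122557 + 55913·27844
1 = 55913·272958 − 124529·122557
1 = −124529·1214389 + 554029·272958
1 = 554029·7559292 − 3448703·1214389
Thus 1214389·(-3448703) ≡ 1 (mod 7559292); reducing, -3448703 mod 7559292 = 4110589.

4110589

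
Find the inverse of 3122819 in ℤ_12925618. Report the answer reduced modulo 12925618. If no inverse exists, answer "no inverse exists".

Extended Euclidean algorithm:
12925618 = 4×3122819 + 434342
3122819 = 7×434342 + 82425
434342 = 5×82425 + 22217
82425 = 3×22217 + 15774
22217 = 1×15774 + 6443
15774 = 2×6443 + 2888
6443 = 2×2888 + 667
2888 = 4×667 + 220
667 = 3×220 + 7
220 = 31×7 + 3
7 = 2×3 + 1
3 = 3×1 + 0
gcd = 1, so the inverse exists. Back-substitute:
1 = 7 − 2·3
1 = −2·220 + 63·7
1 = 63·667 − 191·220
1 = −191·2888 + 827·667
1 = 827·6443 − 1845·2888
1 = −1845·15774 + 4517·6443
1 = 4517·22217 − 6362·15774
1 = −6362·82425 + 23603·22217
1 = 23603·434342 − 124377·82425
1 = −124377·3122819 + 894242·434342
1 = 894242·12925618 − 3701345·3122819
Hence 3122819⁻¹ ≡ -3701345 ≡ 9224273 (mod 12925618).

9224273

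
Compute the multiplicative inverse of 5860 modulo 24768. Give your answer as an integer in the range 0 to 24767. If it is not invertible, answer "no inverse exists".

Compute gcd(5860, 24768):
24768 = 4×5860 + 1328
5860 = 4×1328 + 548
1328 = 2×548 + 232
548 = 2×232 + 84
232 = 2×84 + 64
84 = 1×64 + 20
64 = 3×20 + 4
20 = 5×4 + 0
gcd(5860, 24768) = 4 ≠ 1, so 5860 has no multiplicative inverse modulo 24768.

no inverse exists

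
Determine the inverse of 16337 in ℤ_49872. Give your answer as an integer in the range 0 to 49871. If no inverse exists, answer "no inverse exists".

34001

Extended Euclidean algorithm:
49872 = 3*16337 + 861
16337 = 18*861 + 839
861 = 1*839 + 22
839 = 38*22 + 3
22 = 7*3 + 1
3 = 3*1 + 0
gcd = 1, so the inverse exists. Back-substitute:
1 = 22 − 7·3
1 = −7·839 + 267·22
1 = 267·861 − 274·839
1 = −274·16337 + 5199·861
1 = 5199·49872 − 15871·16337
Hence 16337⁻¹ ≡ -15871 ≡ 34001 (mod 49872).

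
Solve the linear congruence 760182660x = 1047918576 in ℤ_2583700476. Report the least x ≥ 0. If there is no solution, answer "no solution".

First find gcd(760182660, 2583700476):
2583700476 = 3×760182660 + 303152496
760182660 = 2×303152496 + 153877668
303152496 = 1×153877668 + 149274828
153877668 = 1×149274828 + 4602840
149274828 = 32×4602840 + 1983948
4602840 = 2×1983948 + 634944
1983948 = 3×634944 + 79116
634944 = 8×79116 + 2016
79116 = 39×2016 + 492
2016 = 4×492 + 48
492 = 10×48 + 12
48 = 4×12 + 0
gcd = 12 and 12 | 1047918576, so solutions exist. Divide through by 12: 63348555x ≡ 87326548 (mod 215308373).
Now find 63348555⁻¹ mod 215308373:
215308373 = 3×63348555 + 25262708
63348555 = 2×25262708 + 12823139
25262708 = 1×12823139 + 12439569
12823139 = 1×12439569 + 383570
12439569 = 32×383570 + 165329
383570 = 2×165329 + 52912
165329 = 3×52912 + 6593
52912 = 8×6593 + 168
6593 = 39×168 + 41
168 = 4×41 + 4
41 = 10×4 + 1
4 = 4×1 + 0
Back-substitute:
1 = 41 − 10·4
1 = −10·168 + 41·41
1 = 41·6593 − 1609·168
1 = −1609·52912 + 12913·6593
1 = 12913·165329 − 40348·52912
1 = −40348·383570 + 93609·165329
1 = 93609·12439569 − 3035836·383570
1 = −3035836·12823139 + 3129445·12439569
1 = 3129445·25262708 − 6165281·12823139
1 = −6165281·63348555 + 15460007·25262708
1 = 15460007·215308373 − 52545302·63348555
So 63348555·(-52545302) ≡ 1 (mod 215308373), i.e. 63348555⁻¹ ≡ 162763071.
Then x ≡ 162763071·87326548 ≡ 103472238 (mod 215308373); the smallest non-negative solution is x = 103472238.

103472238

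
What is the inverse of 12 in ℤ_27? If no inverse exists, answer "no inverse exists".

no inverse exists

Compute gcd(12, 27):
27 = 2*12 + 3
12 = 4*3 + 0
The gcd is 3, not 1, hence no inverse exists.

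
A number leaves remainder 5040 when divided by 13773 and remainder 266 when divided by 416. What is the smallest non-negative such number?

2236266

Write x = 5040 + 13773·k. Then 13773·k ≡ 266 − 5040 ≡ 218 (mod 416).
Need 13773⁻¹ mod 416. Extended Euclid on (416, 45):
416 = 9*45 + 11
45 = 4*11 + 1
11 = 11*1 + 0
Back-substitute:
1 = 45 − 4·11
1 = −4·416 + 37·45
13773⁻¹ ≡ 37 (mod 416), so k ≡ 37·218 ≡ 162 (mod 416).
x = 5040 + 13773·162 = 2236266.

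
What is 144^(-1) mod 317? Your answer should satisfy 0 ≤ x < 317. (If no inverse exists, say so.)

306

gcd(317, 144) by repeated division:
317 = 2*144 + 29
144 = 4*29 + 28
29 = 1*28 + 1
28 = 28*1 + 0
gcd = 1, so the inverse exists. Back-substitute:
1 = 29 − 28
1 = −144 + 5·29
1 = 5·317 − 11·144
Hence 144⁻¹ ≡ -11 ≡ 306 (mod 317).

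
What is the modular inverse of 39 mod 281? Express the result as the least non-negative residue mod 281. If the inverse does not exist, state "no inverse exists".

245

Apply the Euclidean algorithm to 281 and 39:
281 = 7×39 + 8
39 = 4×8 + 7
8 = 1×7 + 1
7 = 7×1 + 0
gcd = 1, so the inverse exists. Back-substitute:
1 = 8 − 7
1 = −39 + 5·8
1 = 5·281 − 36·39
Hence 39⁻¹ ≡ -36 ≡ 245 (mod 281).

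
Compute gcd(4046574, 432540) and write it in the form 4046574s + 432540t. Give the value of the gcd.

6

Euclidean algorithm:
4046574 = 9*432540 + 153714
432540 = 2*153714 + 125112
153714 = 1*125112 + 28602
125112 = 4*28602 + 10704
28602 = 2*10704 + 7194
10704 = 1*7194 + 3510
7194 = 2*3510 + 174
3510 = 20*174 + 30
174 = 5*30 + 24
30 = 1*24 + 6
24 = 4*6 + 0
gcd(4046574, 432540) = 6.
Back-substituting:
6 = 30 − 24
6 = −174 + 6·30
6 = 6·3510 − 121·174
6 = −121·7194 + 248·3510
6 = 248·10704 − 369·7194
6 = −369·28602 + 986·10704
6 = 986·125112 − 4313·28602
6 = −4313·153714 + 5299·125112
6 = 5299·432540 − 14911·153714
6 = −14911·4046574 + 139498·432540
So 6 = (-14911)·4046574 + (139498)·432540.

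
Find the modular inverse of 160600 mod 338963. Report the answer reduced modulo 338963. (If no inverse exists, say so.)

Apply the Euclidean algorithm to 338963 and 160600:
338963 = 2×160600 + 17763
160600 = 9×17763 + 733
17763 = 24×733 + 171
733 = 4×171 + 49
171 = 3×49 + 24
49 = 2×24 + 1
24 = 24×1 + 0
The gcd is 1. Working backward:
1 = 49 − 2·24
1 = −2·171 + 7·49
1 = 7·733 − 30·171
1 = −30·17763 + 727·733
1 = 727·160600 − 6573·17763
1 = −6573·338963 + 13873·160600
So 160600·13873 ≡ 1 (mod 338963).

13873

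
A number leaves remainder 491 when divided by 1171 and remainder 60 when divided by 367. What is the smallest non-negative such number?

73093

Write x = 491 + 1171·k. Then 1171·k ≡ 60 − 491 ≡ 303 (mod 367).
Need 1171⁻¹ mod 367. Extended Euclid on (367, 70):
367 = 5×70 + 17
70 = 4×17 + 2
17 = 8×2 + 1
2 = 2×1 + 0
Back-substitute:
1 = 17 − 8·2
1 = −8·70 + 33·17
1 = 33·367 − 173·70
1171⁻¹ ≡ 194 (mod 367), so k ≡ 194·303 ≡ 62 (mod 367).
x = 491 + 1171·62 = 73093.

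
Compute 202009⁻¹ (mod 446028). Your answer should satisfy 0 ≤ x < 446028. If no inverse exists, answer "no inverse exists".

Extended Euclidean algorithm:
446028 = 2·202009 + 42010
202009 = 4·42010 + 33969
42010 = 1·33969 + 8041
33969 = 4·8041 + 1805
8041 = 4·1805 + 821
1805 = 2·821 + 163
821 = 5·163 + 6
163 = 27·6 + 1
6 = 6·1 + 0
Since gcd(202009, 446028) = 1, back-substitute to write 1 as a combination:
1 = 163 − 27·6
1 = −27·821 + 136·163
1 = 136·1805 − 299·821
1 = −299·8041 + 1332·1805
1 = 1332·33969 − 5627·8041
1 = −5627·42010 + 6959·33969
1 = 6959·202009 − 33463·42010
1 = −33463·446028 + 73885·202009
So 202009·73885 ≡ 1 (mod 446028).

73885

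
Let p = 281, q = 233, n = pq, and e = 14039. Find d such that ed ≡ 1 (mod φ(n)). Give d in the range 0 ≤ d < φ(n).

9319

φ(n) = (p−1)(q−1) = 280·232 = 64960.
Need d with 14039·d ≡ 1 (mod 64960). Apply the extended Euclidean algorithm:
64960 = 4·14039 + 8804
14039 = 1·8804 + 5235
8804 = 1·5235 + 3569
5235 = 1·3569 + 1666
3569 = 2·1666 + 237
1666 = 7·237 + 7
237 = 33·7 + 6
7 = 1·6 + 1
6 = 6·1 + 0
Back-substitute:
1 = 7 − 6
1 = −237 + 34·7
1 = 34·1666 − 239·237
1 = −239·3569 + 512·1666
1 = 512·5235 − 751·3569
1 = −751·8804 + 1263·5235
1 = 1263·14039 − 2014·8804
1 = −2014·64960 + 9319·14039
So 14039·9319 ≡ 1 (mod 64960), hence d = 9319.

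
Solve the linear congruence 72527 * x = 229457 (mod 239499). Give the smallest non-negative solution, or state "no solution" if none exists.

gcd(72527, 239499):
239499 = 3·72527 + 21918
72527 = 3·21918 + 6773
21918 = 3·6773 + 1599
6773 = 4·1599 + 377
1599 = 4·377 + 91
377 = 4·91 + 13
91 = 7·13 + 0
gcd = 13, but 13 ∤ 229457, so the congruence has no solution.

no solution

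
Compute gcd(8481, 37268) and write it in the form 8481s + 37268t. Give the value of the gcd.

11

Euclidean algorithm:
37268 = 4×8481 + 3344
8481 = 2×3344 + 1793
3344 = 1×1793 + 1551
1793 = 1×1551 + 242
1551 = 6×242 + 99
242 = 2×99 + 44
99 = 2×44 + 11
44 = 4×11 + 0
gcd(8481, 37268) = 11.
Back-substituting:
11 = 99 − 2·44
11 = −2·242 + 5·99
11 = 5·1551 − 32·242
11 = −32·1793 + 37·1551
11 = 37·3344 − 69·1793
11 = −69·8481 + 175·3344
11 = 175·37268 − 769·8481
So 11 = (175)·37268 + (-769)·8481.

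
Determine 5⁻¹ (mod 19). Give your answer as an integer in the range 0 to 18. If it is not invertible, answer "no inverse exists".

4

gcd(19, 5) by repeated division:
19 = 3×5 + 4
5 = 1×4 + 1
4 = 4×1 + 0
gcd = 1, so the inverse exists. Back-substitute:
1 = 5 − 4
1 = −19 + 4·5
So 5·4 ≡ 1 (mod 19).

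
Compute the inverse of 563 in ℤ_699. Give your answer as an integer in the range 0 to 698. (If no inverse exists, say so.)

221

gcd(699, 563) by repeated division:
699 = 1*563 + 136
563 = 4*136 + 19
136 = 7*19 + 3
19 = 6*3 + 1
3 = 3*1 + 0
The gcd is 1. Working backward:
1 = 19 − 6·3
1 = −6·136 + 43·19
1 = 43·563 − 178·136
1 = −178·699 + 221·563
So 563·221 ≡ 1 (mod 699).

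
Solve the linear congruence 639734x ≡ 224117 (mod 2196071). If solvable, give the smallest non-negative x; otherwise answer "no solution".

351789

First find gcd(639734, 2196071):
2196071 = 3*639734 + 276869
639734 = 2*276869 + 85996
276869 = 3*85996 + 18881
85996 = 4*18881 + 10472
18881 = 1*10472 + 8409
10472 = 1*8409 + 2063
8409 = 4*2063 + 157
2063 = 13*157 + 22
157 = 7*22 + 3
22 = 7*3 + 1
3 = 3*1 + 0
gcd = 1, so a unique solution mod 2196071 exists.
Back-substitute for the Bézout coefficients:
1 = 22 − 7·3
1 = −7·157 + 50·22
1 = 50·2063 − 657·157
1 = −657·8409 + 2678·2063
1 = 2678·10472 − 3335·8409
1 = −3335·18881 + 6013·10472
1 = 6013·85996 − 27387·18881
1 = −27387·276869 + 88174·85996
1 = 88174·639734 − 203735·276869
1 = −203735·2196071 + 699379·639734
So 639734·(699379) ≡ 1 (mod 2196071), giving 639734⁻¹ ≡ 699379.
x ≡ 639734⁻¹·224117 ≡ 699379·224117 ≡ 351789 (mod 2196071).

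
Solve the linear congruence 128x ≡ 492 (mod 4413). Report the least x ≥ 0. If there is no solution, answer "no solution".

1245

First find gcd(128, 4413):
4413 = 34·128 + 61
128 = 2·61 + 6
61 = 10·6 + 1
6 = 6·1 + 0
gcd = 1, so a unique solution mod 4413 exists.
Back-substitute for the Bézout coefficients:
1 = 61 − 10·6
1 = −10·128 + 21·61
1 = 21·4413 − 724·128
So 128·(-724) ≡ 1 (mod 4413), giving 128⁻¹ ≡ 3689.
x ≡ 128⁻¹·492 ≡ 3689·492 ≡ 1245 (mod 4413).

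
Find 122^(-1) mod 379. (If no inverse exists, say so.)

Run Euclid on (379, 122):
379 = 3×122 + 13
122 = 9×13 + 5
13 = 2×5 + 3
5 = 1×3 + 2
3 = 1×2 + 1
2 = 2×1 + 0
gcd = 1, so the inverse exists. Back-substitute:
1 = 3 − 2
1 = −5 + 2·3
1 = 2·13 − 5·5
1 = −5·122 + 47·13
1 = 47·379 − 146·122
Thus 122·(-146) ≡ 1 (mod 379); reducing, -146 mod 379 = 233.

233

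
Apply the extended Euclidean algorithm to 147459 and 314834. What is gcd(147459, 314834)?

Euclidean algorithm:
314834 = 2×147459 + 19916
147459 = 7×19916 + 8047
19916 = 2×8047 + 3822
8047 = 2×3822 + 403
3822 = 9×403 + 195
403 = 2×195 + 13
195 = 15×13 + 0
gcd(147459, 314834) = 13.
Working backward:
13 = 403 − 2·195
13 = −2·3822 + 19·403
13 = 19·8047 − 40·3822
13 = −40·19916 + 99·8047
13 = 99·147459 − 733·19916
13 = −733·314834 + 1565·147459
So 13 = (-733)·314834 + (1565)·147459.

13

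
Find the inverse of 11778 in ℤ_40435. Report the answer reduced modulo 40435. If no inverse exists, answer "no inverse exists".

Run Euclid on (40435, 11778):
40435 = 3×11778 + 5101
11778 = 2×5101 + 1576
5101 = 3×1576 + 373
1576 = 4×373 + 84
373 = 4×84 + 37
84 = 2×37 + 10
37 = 3×10 + 7
10 = 1×7 + 3
7 = 2×3 + 1
3 = 3×1 + 0
The gcd is 1. Working backward:
1 = 7 − 2·3
1 = −2·10 + 3·7
1 = 3·37 − 11·10
1 = −11·84 + 25·37
1 = 25·373 − 111·84
1 = −111·1576 + 469·373
1 = 469·5101 − 1518·1576
1 = −1518·11778 + 3505·5101
1 = 3505·40435 − 12033·11778
So 11778·(-12033) ≡ 1 (mod 40435), and -12033 ≡ 28402 (mod 40435).

28402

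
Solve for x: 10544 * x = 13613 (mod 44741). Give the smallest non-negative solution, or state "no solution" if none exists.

35946

First find gcd(10544, 44741):
44741 = 4·10544 + 2565
10544 = 4·2565 + 284
2565 = 9·284 + 9
284 = 31·9 + 5
9 = 1·5 + 4
5 = 1·4 + 1
4 = 4·1 + 0
gcd = 1, so a unique solution mod 44741 exists.
Back-substitute for the Bézout coefficients:
1 = 5 − 4
1 = −9 + 2·5
1 = 2·284 − 63·9
1 = −63·2565 + 569·284
1 = 569·10544 − 2339·2565
1 = −2339·44741 + 9925·10544
So 10544·(9925) ≡ 1 (mod 44741), giving 10544⁻¹ ≡ 9925.
x ≡ 10544⁻¹·13613 ≡ 9925·13613 ≡ 35946 (mod 44741).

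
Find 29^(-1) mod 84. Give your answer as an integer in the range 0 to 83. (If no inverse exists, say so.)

29

Run Euclid on (84, 29):
84 = 2·29 + 26
29 = 1·26 + 3
26 = 8·3 + 2
3 = 1·2 + 1
2 = 2·1 + 0
gcd = 1, so the inverse exists. Back-substitute:
1 = 3 − 2
1 = −26 + 9·3
1 = 9·29 − 10·26
1 = −10·84 + 29·29
So 29·29 ≡ 1 (mod 84).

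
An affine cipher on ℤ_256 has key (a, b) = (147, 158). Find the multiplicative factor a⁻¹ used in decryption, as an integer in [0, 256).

155

Apply the Euclidean algorithm to 256 and 147:
256 = 1×147 + 109
147 = 1×109 + 38
109 = 2×38 + 33
38 = 1×33 + 5
33 = 6×5 + 3
5 = 1×3 + 2
3 = 1×2 + 1
2 = 2×1 + 0
Since gcd(147, 256) = 1, back-substitute to write 1 as a combination:
1 = 3 − 2
1 = −5 + 2·3
1 = 2·33 − 13·5
1 = −13·38 + 15·33
1 = 15·109 − 43·38
1 = −43·147 + 58·109
1 = 58·256 − 101·147
So 147·(-101) ≡ 1 (mod 256), and -101 ≡ 155 (mod 256).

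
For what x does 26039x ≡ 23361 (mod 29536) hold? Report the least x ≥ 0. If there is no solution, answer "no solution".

First find gcd(26039, 29536):
29536 = 1×26039 + 3497
26039 = 7×3497 + 1560
3497 = 2×1560 + 377
1560 = 4×377 + 52
377 = 7×52 + 13
52 = 4×13 + 0
gcd = 13 and 13 | 23361, so solutions exist. Divide through by 13: 2003x ≡ 1797 (mod 2272).
Now find 2003⁻¹ mod 2272:
2272 = 1×2003 + 269
2003 = 7×269 + 120
269 = 2×120 + 29
120 = 4×29 + 4
29 = 7×4 + 1
4 = 4×1 + 0
Back-substitute:
1 = 29 − 7·4
1 = −7·120 + 29·29
1 = 29·269 − 65·120
1 = −65·2003 + 484·269
1 = 484·2272 − 549·2003
So 2003·(-549) ≡ 1 (mod 2272), i.e. 2003⁻¹ ≡ 1723.
Then x ≡ 1723·1797 ≡ 1767 (mod 2272); the smallest non-negative solution is x = 1767.

1767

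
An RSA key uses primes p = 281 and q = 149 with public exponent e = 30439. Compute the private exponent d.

26199

φ(n) = (p−1)(q−1) = 280·148 = 41440.
Need d with 30439·d ≡ 1 (mod 41440). Apply the extended Euclidean algorithm:
41440 = 1×30439 + 11001
30439 = 2×11001 + 8437
11001 = 1×8437 + 2564
8437 = 3×2564 + 745
2564 = 3×745 + 329
745 = 2×329 + 87
329 = 3×87 + 68
87 = 1×68 + 19
68 = 3×19 + 11
19 = 1×11 + 8
11 = 1×8 + 3
8 = 2×3 + 2
3 = 1×2 + 1
2 = 2×1 + 0
Back-substitute:
1 = 3 − 2
1 = −8 + 3·3
1 = 3·11 − 4·8
1 = −4·19 + 7·11
1 = 7·68 − 25·19
1 = −25·87 + 32·68
1 = 32·329 − 121·87
1 = −121·745 + 274·329
1 = 274·2564 − 943·745
1 = −943·8437 + 3103·2564
1 = 3103·11001 − 4046·8437
1 = −4046·30439 + 11195·11001
1 = 11195·41440 − 15241·30439
So 30439·(-15241) ≡ 1 (mod 41440), hence d ≡ -15241 ≡ 26199 (mod 41440).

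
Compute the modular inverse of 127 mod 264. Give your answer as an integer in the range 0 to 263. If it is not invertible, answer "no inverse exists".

79

Extended Euclidean algorithm:
264 = 2*127 + 10
127 = 12*10 + 7
10 = 1*7 + 3
7 = 2*3 + 1
3 = 3*1 + 0
Since gcd(127, 264) = 1, back-substitute to write 1 as a combination:
1 = 7 − 2·3
1 = −2·10 + 3·7
1 = 3·127 − 38·10
1 = −38·264 + 79·127
So 127·79 ≡ 1 (mod 264).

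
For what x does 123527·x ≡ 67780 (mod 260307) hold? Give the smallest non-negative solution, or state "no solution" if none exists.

214061

First find gcd(123527, 260307):
260307 = 2×123527 + 13253
123527 = 9×13253 + 4250
13253 = 3×4250 + 503
4250 = 8×503 + 226
503 = 2×226 + 51
226 = 4×51 + 22
51 = 2×22 + 7
22 = 3×7 + 1
7 = 7×1 + 0
gcd = 1, so a unique solution mod 260307 exists.
Back-substitute for the Bézout coefficients:
1 = 22 − 3·7
1 = −3·51 + 7·22
1 = 7·226 − 31·51
1 = −31·503 + 69·226
1 = 69·4250 − 583·503
1 = −583·13253 + 1818·4250
1 = 1818·123527 − 16945·13253
1 = −16945·260307 + 35708·123527
So 123527·(35708) ≡ 1 (mod 260307), giving 123527⁻¹ ≡ 35708.
x ≡ 123527⁻¹·67780 ≡ 35708·67780 ≡ 214061 (mod 260307).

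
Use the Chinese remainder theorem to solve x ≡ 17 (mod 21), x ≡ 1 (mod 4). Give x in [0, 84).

Write x = 17 + 21·k. Then 21·k ≡ 1 − 17 ≡ 0 (mod 4).
Need 21⁻¹ mod 4. Extended Euclid on (4, 1):
4 = 4*1 + 0
21⁻¹ ≡ 1 (mod 4), so k ≡ 1·0 ≡ 0 (mod 4).
x = 17 + 21·0 = 17.

17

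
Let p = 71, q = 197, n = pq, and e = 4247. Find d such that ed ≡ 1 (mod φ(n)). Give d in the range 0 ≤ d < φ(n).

2943

φ(n) = (p−1)(q−1) = 70·196 = 13720.
Need d with 4247·d ≡ 1 (mod 13720). Apply the extended Euclidean algorithm:
13720 = 3·4247 + 979
4247 = 4·979 + 331
979 = 2·331 + 317
331 = 1·317 + 14
317 = 22·14 + 9
14 = 1·9 + 5
9 = 1·5 + 4
5 = 1·4 + 1
4 = 4·1 + 0
Back-substitute:
1 = 5 − 4
1 = −9 + 2·5
1 = 2·14 − 3·9
1 = −3·317 + 68·14
1 = 68·331 − 71·317
1 = −71·979 + 210·331
1 = 210·4247 − 911·979
1 = −911·13720 + 2943·4247
So 4247·2943 ≡ 1 (mod 13720), hence d = 2943.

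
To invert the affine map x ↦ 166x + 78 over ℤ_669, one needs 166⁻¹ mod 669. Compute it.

gcd(669, 166) by repeated division:
669 = 4·166 + 5
166 = 33·5 + 1
5 = 5·1 + 0
Since gcd(166, 669) = 1, back-substitute to write 1 as a combination:
1 = 166 − 33·5
1 = −33·669 + 133·166
So 166·133 ≡ 1 (mod 669).

133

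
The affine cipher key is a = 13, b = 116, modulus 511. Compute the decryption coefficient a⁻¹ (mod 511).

Extended Euclidean algorithm:
511 = 39*13 + 4
13 = 3*4 + 1
4 = 4*1 + 0
gcd = 1, so the inverse exists. Back-substitute:
1 = 13 − 3·4
1 = −3·511 + 118·13
So 13·118 ≡ 1 (mod 511).

118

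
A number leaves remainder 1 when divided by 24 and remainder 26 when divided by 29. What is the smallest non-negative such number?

Write x = 1 + 24·k. Then 24·k ≡ 26 − 1 ≡ 25 (mod 29).
Need 24⁻¹ mod 29. Extended Euclid on (29, 24):
29 = 1·24 + 5
24 = 4·5 + 4
5 = 1·4 + 1
4 = 4·1 + 0
Back-substitute:
1 = 5 − 4
1 = −24 + 5·5
1 = 5·29 − 6·24
24⁻¹ ≡ 23 (mod 29), so k ≡ 23·25 ≡ 24 (mod 29).
x = 1 + 24·24 = 577.

577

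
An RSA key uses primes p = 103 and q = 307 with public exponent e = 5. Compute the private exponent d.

φ(n) = (p−1)(q−1) = 102·306 = 31212.
Need d with 5·d ≡ 1 (mod 31212). Apply the extended Euclidean algorithm:
31212 = 6242·5 + 2
5 = 2·2 + 1
2 = 2·1 + 0
Back-substitute:
1 = 5 − 2·2
1 = −2·31212 + 12485·5
So 5·12485 ≡ 1 (mod 31212), hence d = 12485.

12485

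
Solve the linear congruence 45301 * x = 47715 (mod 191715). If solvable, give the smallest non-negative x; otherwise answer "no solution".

First find gcd(45301, 191715):
191715 = 4*45301 + 10511
45301 = 4*10511 + 3257
10511 = 3*3257 + 740
3257 = 4*740 + 297
740 = 2*297 + 146
297 = 2*146 + 5
146 = 29*5 + 1
5 = 5*1 + 0
gcd = 1, so a unique solution mod 191715 exists.
Back-substitute for the Bézout coefficients:
1 = 146 − 29·5
1 = −29·297 + 59·146
1 = 59·740 − 147·297
1 = −147·3257 + 647·740
1 = 647·10511 − 2088·3257
1 = −2088·45301 + 8999·10511
1 = 8999·191715 − 38084·45301
So 45301·(-38084) ≡ 1 (mod 191715), giving 45301⁻¹ ≡ 153631.
x ≡ 45301⁻¹·47715 ≡ 153631·47715 ≡ 88425 (mod 191715).

88425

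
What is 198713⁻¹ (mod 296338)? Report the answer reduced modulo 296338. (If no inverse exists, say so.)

Apply the Euclidean algorithm to 296338 and 198713:
296338 = 1·198713 + 97625
198713 = 2·97625 + 3463
97625 = 28·3463 + 661
3463 = 5·661 + 158
661 = 4·158 + 29
158 = 5·29 + 13
29 = 2·13 + 3
13 = 4·3 + 1
3 = 3·1 + 0
Since gcd(198713, 296338) = 1, back-substitute to write 1 as a combination:
1 = 13 − 4·3
1 = −4·29 + 9·13
1 = 9·158 − 49·29
1 = −49·661 + 205·158
1 = 205·3463 − 1074·661
1 = −1074·97625 + 30277·3463
1 = 30277·198713 − 61628·97625
1 = −61628·296338 + 91905·198713
So 198713·91905 ≡ 1 (mod 296338).

91905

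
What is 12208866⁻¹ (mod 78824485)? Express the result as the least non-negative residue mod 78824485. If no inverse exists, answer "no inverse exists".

Run Euclid on (78824485, 12208866):
78824485 = 6×12208866 + 5571289
12208866 = 2×5571289 + 1066288
5571289 = 5×1066288 + 239849
1066288 = 4×239849 + 106892
239849 = 2×106892 + 26065
106892 = 4×26065 + 2632
26065 = 9×2632 + 2377
2632 = 1×2377 + 255
2377 = 9×255 + 82
255 = 3×82 + 9
82 = 9×9 + 1
9 = 9×1 + 0
The gcd is 1. Working backward:
1 = 82 − 9·9
1 = −9·255 + 28·82
1 = 28·2377 − 261·255
1 = −261·2632 + 289·2377
1 = 289·26065 − 2862·2632
1 = −2862·106892 + 11737·26065
1 = 11737·239849 − 26336·106892
1 = −26336·1066288 + 117081·239849
1 = 117081·5571289 − 611741·1066288
1 = −611741·12208866 + 1340563·5571289
1 = 1340563·78824485 − 8655119·12208866
Thus 12208866·(-8655119) ≡ 1 (mod 78824485); reducing, -8655119 mod 78824485 = 70169366.

70169366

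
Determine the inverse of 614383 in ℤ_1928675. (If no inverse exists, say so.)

no inverse exists

Compute gcd(614383, 1928675):
1928675 = 3×614383 + 85526
614383 = 7×85526 + 15701
85526 = 5×15701 + 7021
15701 = 2×7021 + 1659
7021 = 4×1659 + 385
1659 = 4×385 + 119
385 = 3×119 + 28
119 = 4×28 + 7
28 = 4×7 + 0
Since gcd = 7 > 1, 614383 is not a unit mod 1928675.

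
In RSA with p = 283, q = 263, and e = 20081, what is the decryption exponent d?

51845

φ(n) = (p−1)(q−1) = 282·262 = 73884.
Need d with 20081·d ≡ 1 (mod 73884). Apply the extended Euclidean algorithm:
73884 = 3×20081 + 13641
20081 = 1×13641 + 6440
13641 = 2×6440 + 761
6440 = 8×761 + 352
761 = 2×352 + 57
352 = 6×57 + 10
57 = 5×10 + 7
10 = 1×7 + 3
7 = 2×3 + 1
3 = 3×1 + 0
Back-substitute:
1 = 7 − 2·3
1 = −2·10 + 3·7
1 = 3·57 − 17·10
1 = −17·352 + 105·57
1 = 105·761 − 227·352
1 = −227·6440 + 1921·761
1 = 1921·13641 − 4069·6440
1 = −4069·20081 + 5990·13641
1 = 5990·73884 − 22039·20081
So 20081·(-22039) ≡ 1 (mod 73884), hence d ≡ -22039 ≡ 51845 (mod 73884).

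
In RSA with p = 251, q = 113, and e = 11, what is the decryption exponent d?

5091

φ(n) = (p−1)(q−1) = 250·112 = 28000.
Need d with 11·d ≡ 1 (mod 28000). Apply the extended Euclidean algorithm:
28000 = 2545×11 + 5
11 = 2×5 + 1
5 = 5×1 + 0
Back-substitute:
1 = 11 − 2·5
1 = −2·28000 + 5091·11
So 11·5091 ≡ 1 (mod 28000), hence d = 5091.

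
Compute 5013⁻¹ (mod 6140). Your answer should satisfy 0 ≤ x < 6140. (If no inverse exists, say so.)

Extended Euclidean algorithm:
6140 = 1·5013 + 1127
5013 = 4·1127 + 505
1127 = 2·505 + 117
505 = 4·117 + 37
117 = 3·37 + 6
37 = 6·6 + 1
6 = 6·1 + 0
Since gcd(5013, 6140) = 1, back-substitute to write 1 as a combination:
1 = 37 − 6·6
1 = −6·117 + 19·37
1 = 19·505 − 82·117
1 = −82·1127 + 183·505
1 = 183·5013 − 814·1127
1 = −814·6140 + 997·5013
So 5013·997 ≡ 1 (mod 6140).

997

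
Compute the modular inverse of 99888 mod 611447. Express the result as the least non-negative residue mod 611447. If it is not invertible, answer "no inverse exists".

66851

Extended Euclidean algorithm:
611447 = 6×99888 + 12119
99888 = 8×12119 + 2936
12119 = 4×2936 + 375
2936 = 7×375 + 311
375 = 1×311 + 64
311 = 4×64 + 55
64 = 1×55 + 9
55 = 6×9 + 1
9 = 9×1 + 0
The gcd is 1. Working backward:
1 = 55 − 6·9
1 = −6·64 + 7·55
1 = 7·311 − 34·64
1 = −34·375 + 41·311
1 = 41·2936 − 321·375
1 = −321·12119 + 1325·2936
1 = 1325·99888 − 10921·12119
1 = −10921·611447 + 66851·99888
So 99888·66851 ≡ 1 (mod 611447).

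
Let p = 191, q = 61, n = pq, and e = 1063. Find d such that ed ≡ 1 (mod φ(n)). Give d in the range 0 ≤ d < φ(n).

9727

φ(n) = (p−1)(q−1) = 190·60 = 11400.
Need d with 1063·d ≡ 1 (mod 11400). Apply the extended Euclidean algorithm:
11400 = 10*1063 + 770
1063 = 1*770 + 293
770 = 2*293 + 184
293 = 1*184 + 109
184 = 1*109 + 75
109 = 1*75 + 34
75 = 2*34 + 7
34 = 4*7 + 6
7 = 1*6 + 1
6 = 6*1 + 0
Back-substitute:
1 = 7 − 6
1 = −34 + 5·7
1 = 5·75 − 11·34
1 = −11·109 + 16·75
1 = 16·184 − 27·109
1 = −27·293 + 43·184
1 = 43·770 − 113·293
1 = −113·1063 + 156·770
1 = 156·11400 − 1673·1063
So 1063·(-1673) ≡ 1 (mod 11400), hence d ≡ -1673 ≡ 9727 (mod 11400).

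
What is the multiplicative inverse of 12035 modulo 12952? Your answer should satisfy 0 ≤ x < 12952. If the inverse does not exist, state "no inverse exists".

Extended Euclidean algorithm:
12952 = 1·12035 + 917
12035 = 13·917 + 114
917 = 8·114 + 5
114 = 22·5 + 4
5 = 1·4 + 1
4 = 4·1 + 0
gcd = 1, so the inverse exists. Back-substitute:
1 = 5 − 4
1 = −114 + 23·5
1 = 23·917 − 185·114
1 = −185·12035 + 2428·917
1 = 2428·12952 − 2613·12035
So 12035·(-2613) ≡ 1 (mod 12952), and -2613 ≡ 10339 (mod 12952).

10339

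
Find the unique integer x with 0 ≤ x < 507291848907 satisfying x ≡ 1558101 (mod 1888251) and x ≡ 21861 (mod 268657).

106755716637

Write x = 1558101 + 1888251·k. Then 1888251·k ≡ 21861 − 1558101 ≡ 75702 (mod 268657).
Need 1888251⁻¹ mod 268657. Extended Euclid on (268657, 7652):
268657 = 35*7652 + 837
7652 = 9*837 + 119
837 = 7*119 + 4
119 = 29*4 + 3
4 = 1*3 + 1
3 = 3*1 + 0
Back-substitute:
1 = 4 − 3
1 = −119 + 30·4
1 = 30·837 − 211·119
1 = −211·7652 + 1929·837
1 = 1929·268657 − 67726·7652
1888251⁻¹ ≡ 200931 (mod 268657), so k ≡ 200931·75702 ≡ 56536 (mod 268657).
x = 1558101 + 1888251·56536 = 106755716637.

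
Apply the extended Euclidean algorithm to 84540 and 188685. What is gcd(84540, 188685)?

Apply Euclid's algorithm to 188685 and 84540:
188685 = 2*84540 + 19605
84540 = 4*19605 + 6120
19605 = 3*6120 + 1245
6120 = 4*1245 + 1140
1245 = 1*1140 + 105
1140 = 10*105 + 90
105 = 1*90 + 15
90 = 6*15 + 0
gcd(84540, 188685) = 15.
Working backward:
15 = 105 − 90
15 = −1140 + 11·105
15 = 11·1245 − 12·1140
15 = −12·6120 + 59·1245
15 = 59·19605 − 189·6120
15 = −189·84540 + 815·19605
15 = 815·188685 − 1819·84540
So 15 = (815)·188685 + (-1819)·84540.

15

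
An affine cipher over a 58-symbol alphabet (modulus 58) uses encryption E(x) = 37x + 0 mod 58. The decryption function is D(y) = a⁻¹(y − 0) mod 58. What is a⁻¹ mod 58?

Extended Euclidean algorithm:
58 = 1·37 + 21
37 = 1·21 + 16
21 = 1·16 + 5
16 = 3·5 + 1
5 = 5·1 + 0
gcd = 1, so the inverse exists. Back-substitute:
1 = 16 − 3·5
1 = −3·21 + 4·16
1 = 4·37 − 7·21
1 = −7·58 + 11·37
So 37·11 ≡ 1 (mod 58).

11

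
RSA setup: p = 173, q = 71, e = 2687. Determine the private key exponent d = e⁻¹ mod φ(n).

φ(n) = (p−1)(q−1) = 172·70 = 12040.
Need d with 2687·d ≡ 1 (mod 12040). Apply the extended Euclidean algorithm:
12040 = 4·2687 + 1292
2687 = 2·1292 + 103
1292 = 12·103 + 56
103 = 1·56 + 47
56 = 1·47 + 9
47 = 5·9 + 2
9 = 4·2 + 1
2 = 2·1 + 0
Back-substitute:
1 = 9 − 4·2
1 = −4·47 + 21·9
1 = 21·56 − 25·47
1 = −25·103 + 46·56
1 = 46·1292 − 577·103
1 = −577·2687 + 1200·1292
1 = 1200·12040 − 5377·2687
So 2687·(-5377) ≡ 1 (mod 12040), hence d ≡ -5377 ≡ 6663 (mod 12040).

6663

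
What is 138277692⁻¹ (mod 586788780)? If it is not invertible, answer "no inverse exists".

no inverse exists

Euclidean algorithm on 586788780, 138277692:
586788780 = 4*138277692 + 33678012
138277692 = 4*33678012 + 3565644
33678012 = 9*3565644 + 1587216
3565644 = 2*1587216 + 391212
1587216 = 4*391212 + 22368
391212 = 17*22368 + 10956
22368 = 2*10956 + 456
10956 = 24*456 + 12
456 = 38*12 + 0
gcd(138277692, 586788780) = 12 ≠ 1, so 138277692 has no multiplicative inverse modulo 586788780.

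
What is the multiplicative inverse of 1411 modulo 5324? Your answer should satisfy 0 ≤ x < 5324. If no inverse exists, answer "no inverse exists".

Run Euclid on (5324, 1411):
5324 = 3×1411 + 1091
1411 = 1×1091 + 320
1091 = 3×320 + 131
320 = 2×131 + 58
131 = 2×58 + 15
58 = 3×15 + 13
15 = 1×13 + 2
13 = 6×2 + 1
2 = 2×1 + 0
The gcd is 1. Working backward:
1 = 13 − 6·2
1 = −6·15 + 7·13
1 = 7·58 − 27·15
1 = −27·131 + 61·58
1 = 61·320 − 149·131
1 = −149·1091 + 508·320
1 = 508·1411 − 657·1091
1 = −657·5324 + 2479·1411
So 1411·2479 ≡ 1 (mod 5324).

2479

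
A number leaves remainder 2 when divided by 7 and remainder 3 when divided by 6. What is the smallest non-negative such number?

9

Write x = 2 + 7·k. Then 7·k ≡ 3 − 2 ≡ 1 (mod 6).
Need 7⁻¹ mod 6. Extended Euclid on (6, 1):
6 = 6*1 + 0
7⁻¹ ≡ 1 (mod 6), so k ≡ 1·1 ≡ 1 (mod 6).
x = 2 + 7·1 = 9.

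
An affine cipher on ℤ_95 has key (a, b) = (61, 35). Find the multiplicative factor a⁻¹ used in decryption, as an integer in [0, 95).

gcd(95, 61) by repeated division:
95 = 1×61 + 34
61 = 1×34 + 27
34 = 1×27 + 7
27 = 3×7 + 6
7 = 1×6 + 1
6 = 6×1 + 0
The gcd is 1. Working backward:
1 = 7 − 6
1 = −27 + 4·7
1 = 4·34 − 5·27
1 = −5·61 + 9·34
1 = 9·95 − 14·61
Thus 61·(-14) ≡ 1 (mod 95); reducing, -14 mod 95 = 81.

81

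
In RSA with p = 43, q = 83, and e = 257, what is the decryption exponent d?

3377

φ(n) = (p−1)(q−1) = 42·82 = 3444.
Need d with 257·d ≡ 1 (mod 3444). Apply the extended Euclidean algorithm:
3444 = 13·257 + 103
257 = 2·103 + 51
103 = 2·51 + 1
51 = 51·1 + 0
Back-substitute:
1 = 103 − 2·51
1 = −2·257 + 5·103
1 = 5·3444 − 67·257
So 257·(-67) ≡ 1 (mod 3444), hence d ≡ -67 ≡ 3377 (mod 3444).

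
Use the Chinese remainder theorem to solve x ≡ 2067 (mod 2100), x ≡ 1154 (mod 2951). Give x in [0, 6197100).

Write x = 2067 + 2100·k. Then 2100·k ≡ 1154 − 2067 ≡ 2038 (mod 2951).
Need 2100⁻¹ mod 2951. Extended Euclid on (2951, 2100):
2951 = 1·2100 + 851
2100 = 2·851 + 398
851 = 2·398 + 55
398 = 7·55 + 13
55 = 4·13 + 3
13 = 4·3 + 1
3 = 3·1 + 0
Back-substitute:
1 = 13 − 4·3
1 = −4·55 + 17·13
1 = 17·398 − 123·55
1 = −123·851 + 263·398
1 = 263·2100 − 649·851
1 = −649·2951 + 912·2100
2100⁻¹ ≡ 912 (mod 2951), so k ≡ 912·2038 ≡ 2477 (mod 2951).
x = 2067 + 2100·2477 = 5203767.

5203767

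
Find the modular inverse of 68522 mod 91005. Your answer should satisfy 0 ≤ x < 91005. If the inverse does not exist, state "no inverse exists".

Run Euclid on (91005, 68522):
91005 = 1·68522 + 22483
68522 = 3·22483 + 1073
22483 = 20·1073 + 1023
1073 = 1·1023 + 50
1023 = 20·50 + 23
50 = 2·23 + 4
23 = 5·4 + 3
4 = 1·3 + 1
3 = 3·1 + 0
Since gcd(68522, 91005) = 1, back-substitute to write 1 as a combination:
1 = 4 − 3
1 = −23 + 6·4
1 = 6·50 − 13·23
1 = −13·1023 + 266·50
1 = 266·1073 − 279·1023
1 = −279·22483 + 5846·1073
1 = 5846·68522 − 17817·22483
1 = −17817·91005 + 23663·68522
So 68522·23663 ≡ 1 (mod 91005).

23663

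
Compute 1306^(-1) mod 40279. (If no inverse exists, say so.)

29577

Apply the Euclidean algorithm to 40279 and 1306:
40279 = 30*1306 + 1099
1306 = 1*1099 + 207
1099 = 5*207 + 64
207 = 3*64 + 15
64 = 4*15 + 4
15 = 3*4 + 3
4 = 1*3 + 1
3 = 3*1 + 0
The gcd is 1. Working backward:
1 = 4 − 3
1 = −15 + 4·4
1 = 4·64 − 17·15
1 = −17·207 + 55·64
1 = 55·1099 − 292·207
1 = −292·1306 + 347·1099
1 = 347·40279 − 10702·1306
Thus 1306·(-10702) ≡ 1 (mod 40279); reducing, -10702 mod 40279 = 29577.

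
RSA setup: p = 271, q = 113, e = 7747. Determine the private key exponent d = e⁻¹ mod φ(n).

15403

φ(n) = (p−1)(q−1) = 270·112 = 30240.
Need d with 7747·d ≡ 1 (mod 30240). Apply the extended Euclidean algorithm:
30240 = 3×7747 + 6999
7747 = 1×6999 + 748
6999 = 9×748 + 267
748 = 2×267 + 214
267 = 1×214 + 53
214 = 4×53 + 2
53 = 26×2 + 1
2 = 2×1 + 0
Back-substitute:
1 = 53 − 26·2
1 = −26·214 + 105·53
1 = 105·267 − 131·214
1 = −131·748 + 367·267
1 = 367·6999 − 3434·748
1 = −3434·7747 + 3801·6999
1 = 3801·30240 − 14837·7747
So 7747·(-14837) ≡ 1 (mod 30240), hence d ≡ -14837 ≡ 15403 (mod 30240).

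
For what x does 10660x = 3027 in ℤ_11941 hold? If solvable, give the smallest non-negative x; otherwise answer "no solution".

3689

First find gcd(10660, 11941):
11941 = 1*10660 + 1281
10660 = 8*1281 + 412
1281 = 3*412 + 45
412 = 9*45 + 7
45 = 6*7 + 3
7 = 2*3 + 1
3 = 3*1 + 0
gcd = 1, so a unique solution mod 11941 exists.
Back-substitute for the Bézout coefficients:
1 = 7 − 2·3
1 = −2·45 + 13·7
1 = 13·412 − 119·45
1 = −119·1281 + 370·412
1 = 370·10660 − 3079·1281
1 = −3079·11941 + 3449·10660
So 10660·(3449) ≡ 1 (mod 11941), giving 10660⁻¹ ≡ 3449.
x ≡ 10660⁻¹·3027 ≡ 3449·3027 ≡ 3689 (mod 11941).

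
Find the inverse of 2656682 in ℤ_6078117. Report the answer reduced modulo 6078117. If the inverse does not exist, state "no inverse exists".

Run Euclid on (6078117, 2656682):
6078117 = 2*2656682 + 764753
2656682 = 3*764753 + 362423
764753 = 2*362423 + 39907
362423 = 9*39907 + 3260
39907 = 12*3260 + 787
3260 = 4*787 + 112
787 = 7*112 + 3
112 = 37*3 + 1
3 = 3*1 + 0
gcd = 1, so the inverse exists. Back-substitute:
1 = 112 − 37·3
1 = −37·787 + 260·112
1 = 260·3260 − 1077·787
1 = −1077·39907 + 13184·3260
1 = 13184·362423 − 119733·39907
1 = −119733·764753 + 252650·362423
1 = 252650·2656682 − 877683·764753
1 = −877683·6078117 + 2008016·2656682
So 2656682·2008016 ≡ 1 (mod 6078117).

2008016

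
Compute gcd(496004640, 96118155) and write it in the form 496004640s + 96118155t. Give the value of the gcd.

15

Repeated division:
496004640 = 5×96118155 + 15413865
96118155 = 6×15413865 + 3634965
15413865 = 4×3634965 + 874005
3634965 = 4×874005 + 138945
874005 = 6×138945 + 40335
138945 = 3×40335 + 17940
40335 = 2×17940 + 4455
17940 = 4×4455 + 120
4455 = 37×120 + 15
120 = 8×15 + 0
gcd(496004640, 96118155) = 15.
Express as a combination:
15 = 4455 − 37·120
15 = −37·17940 + 149·4455
15 = 149·40335 − 335·17940
15 = −335·138945 + 1154·40335
15 = 1154·874005 − 7259·138945
15 = −7259·3634965 + 30190·874005
15 = 30190·15413865 − 128019·3634965
15 = −128019·96118155 + 798304·15413865
15 = 798304·496004640 − 4119539·96118155
So 15 = (798304)·496004640 + (-4119539)·96118155.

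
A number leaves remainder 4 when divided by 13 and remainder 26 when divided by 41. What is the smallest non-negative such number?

Write x = 4 + 13·k. Then 13·k ≡ 26 − 4 ≡ 22 (mod 41).
Need 13⁻¹ mod 41. Extended Euclid on (41, 13):
41 = 3·13 + 2
13 = 6·2 + 1
2 = 2·1 + 0
Back-substitute:
1 = 13 − 6·2
1 = −6·41 + 19·13
13⁻¹ ≡ 19 (mod 41), so k ≡ 19·22 ≡ 8 (mod 41).
x = 4 + 13·8 = 108.

108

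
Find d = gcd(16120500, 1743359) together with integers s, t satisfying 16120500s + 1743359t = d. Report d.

Repeated division:
16120500 = 9·1743359 + 430269
1743359 = 4·430269 + 22283
430269 = 19·22283 + 6892
22283 = 3·6892 + 1607
6892 = 4·1607 + 464
1607 = 3·464 + 215
464 = 2·215 + 34
215 = 6·34 + 11
34 = 3·11 + 1
11 = 11·1 + 0
gcd(16120500, 1743359) = 1.
Back-substituting:
1 = 34 − 3·11
1 = −3·215 + 19·34
1 = 19·464 − 41·215
1 = −41·1607 + 142·464
1 = 142·6892 − 609·1607
1 = −609·22283 + 1969·6892
1 = 1969·430269 − 38020·22283
1 = −38020·1743359 + 154049·430269
1 = 154049·16120500 − 1424461·1743359
So 1 = (154049)·16120500 + (-1424461)·1743359.

1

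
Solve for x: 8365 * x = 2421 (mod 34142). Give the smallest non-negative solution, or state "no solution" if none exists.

First find gcd(8365, 34142):
34142 = 4×8365 + 682
8365 = 12×682 + 181
682 = 3×181 + 139
181 = 1×139 + 42
139 = 3×42 + 13
42 = 3×13 + 3
13 = 4×3 + 1
3 = 3×1 + 0
gcd = 1, so a unique solution mod 34142 exists.
Back-substitute for the Bézout coefficients:
1 = 13 − 4·3
1 = −4·42 + 13·13
1 = 13·139 − 43·42
1 = −43·181 + 56·139
1 = 56·682 − 211·181
1 = −211·8365 + 2588·682
1 = 2588·34142 − 10563·8365
So 8365·(-10563) ≡ 1 (mod 34142), giving 8365⁻¹ ≡ 23579.
x ≡ 8365⁻¹·2421 ≡ 23579·2421 ≡ 33477 (mod 34142).

33477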